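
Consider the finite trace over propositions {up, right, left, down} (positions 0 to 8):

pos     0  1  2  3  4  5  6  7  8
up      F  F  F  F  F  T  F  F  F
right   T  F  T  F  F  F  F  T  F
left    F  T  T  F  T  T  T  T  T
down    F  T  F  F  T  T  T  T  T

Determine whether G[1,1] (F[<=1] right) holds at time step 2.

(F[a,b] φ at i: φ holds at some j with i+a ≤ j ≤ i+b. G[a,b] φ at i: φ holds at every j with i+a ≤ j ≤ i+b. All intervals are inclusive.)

Check F[<=1] right at every j in [3,3]:
  j=3: fails (none in [3,4])
Fails at j=3 → formula fails.

No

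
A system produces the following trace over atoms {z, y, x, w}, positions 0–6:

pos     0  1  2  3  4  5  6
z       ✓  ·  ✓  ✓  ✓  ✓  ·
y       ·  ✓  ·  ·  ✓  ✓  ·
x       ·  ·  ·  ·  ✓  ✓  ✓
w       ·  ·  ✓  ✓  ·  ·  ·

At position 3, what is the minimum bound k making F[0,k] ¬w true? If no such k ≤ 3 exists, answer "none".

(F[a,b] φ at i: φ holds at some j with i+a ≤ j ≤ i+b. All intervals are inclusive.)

Scan j = 3,4,… for ¬w:
  j=3: fails
  j=4: holds
First hit at j=4, so smallest k = 4-3 = 1.

1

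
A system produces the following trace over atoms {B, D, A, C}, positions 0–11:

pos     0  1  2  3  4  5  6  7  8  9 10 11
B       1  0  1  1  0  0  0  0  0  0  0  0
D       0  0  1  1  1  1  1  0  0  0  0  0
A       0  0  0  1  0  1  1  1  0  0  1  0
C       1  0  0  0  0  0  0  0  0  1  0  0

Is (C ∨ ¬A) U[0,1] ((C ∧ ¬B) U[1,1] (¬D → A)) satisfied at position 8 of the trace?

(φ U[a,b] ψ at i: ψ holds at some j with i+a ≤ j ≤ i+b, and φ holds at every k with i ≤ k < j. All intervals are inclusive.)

Need some j in [8,9] with ((C ∧ ¬B) U[1,1] (¬D → A)), and (C ∨ ¬A) at every k in [8,j-1].
  j=8: ((C ∧ ¬B) U[1,1] (¬D → A)) — fails.
  j=9: ((C ∧ ¬B) U[1,1] (¬D → A)) holds; (C ∨ ¬A) holds at every k in [8,8] → satisfied.

Holds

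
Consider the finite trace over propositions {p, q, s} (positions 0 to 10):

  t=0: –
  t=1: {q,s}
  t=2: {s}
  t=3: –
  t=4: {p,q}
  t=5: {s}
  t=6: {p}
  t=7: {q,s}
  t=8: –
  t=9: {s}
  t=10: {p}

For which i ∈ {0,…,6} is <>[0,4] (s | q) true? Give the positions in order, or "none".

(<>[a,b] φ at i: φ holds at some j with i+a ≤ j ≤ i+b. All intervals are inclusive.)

0, 1, 2, 3, 4, 5, 6

Evaluate at each i in [0,6]:
  i=0: ✓ (witness j=1)
  i=1: ✓ (witness j=1)
  i=2: ✓ (witness j=2)
  i=3: ✓ (witness j=4)
  i=4: ✓ (witness j=4)
  i=5: ✓ (witness j=5)
  i=6: ✓ (witness j=7)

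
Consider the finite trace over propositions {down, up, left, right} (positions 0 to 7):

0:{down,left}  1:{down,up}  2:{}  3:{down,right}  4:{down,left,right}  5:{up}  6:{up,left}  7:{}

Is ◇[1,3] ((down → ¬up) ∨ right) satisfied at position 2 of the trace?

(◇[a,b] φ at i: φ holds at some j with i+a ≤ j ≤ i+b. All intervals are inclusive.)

Check ((down → ¬up) ∨ right) at each j in [3,5]:
  j=3: true
  j=4: true
  j=5: true
Found at j=3 → formula holds.

True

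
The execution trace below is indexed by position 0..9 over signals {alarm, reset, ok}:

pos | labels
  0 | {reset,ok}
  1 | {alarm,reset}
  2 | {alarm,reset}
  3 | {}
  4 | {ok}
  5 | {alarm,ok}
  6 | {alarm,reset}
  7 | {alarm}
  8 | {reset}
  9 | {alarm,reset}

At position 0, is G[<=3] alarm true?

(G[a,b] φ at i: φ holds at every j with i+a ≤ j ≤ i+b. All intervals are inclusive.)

False

Check alarm at every j in [0,3]:
  j=0: false
  j=1: true
  j=2: true
  j=3: false
Fails at j=0 → formula fails.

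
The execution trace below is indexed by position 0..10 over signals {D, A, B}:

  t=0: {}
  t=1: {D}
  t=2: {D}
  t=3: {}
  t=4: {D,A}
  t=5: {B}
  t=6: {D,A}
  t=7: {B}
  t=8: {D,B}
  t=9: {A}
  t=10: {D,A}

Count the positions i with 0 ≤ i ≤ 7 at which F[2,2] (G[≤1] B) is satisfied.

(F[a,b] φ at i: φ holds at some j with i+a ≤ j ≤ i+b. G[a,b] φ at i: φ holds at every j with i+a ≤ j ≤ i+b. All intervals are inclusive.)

1

Evaluate at each i in [0,7]:
  i=0: ✗ (none in [2,2])
  i=1: ✗ (none in [3,3])
  i=2: ✗ (none in [4,4])
  i=3: ✗ (none in [5,5])
  i=4: ✗ (none in [6,6])
  i=5: ✓ (witness j=7)
  i=6: ✗ (none in [8,8])
  i=7: ✗ (none in [9,9])
Positions where it holds: {5} → 1.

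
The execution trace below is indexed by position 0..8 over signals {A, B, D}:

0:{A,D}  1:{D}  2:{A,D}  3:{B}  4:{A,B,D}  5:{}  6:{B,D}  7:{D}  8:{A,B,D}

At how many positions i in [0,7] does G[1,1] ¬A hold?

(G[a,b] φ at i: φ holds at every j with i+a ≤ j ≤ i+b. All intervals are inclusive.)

5

Evaluate at each i in [0,7]:
  i=0: ✓ (all of [1,1])
  i=1: ✗ (fails at j=2)
  i=2: ✓ (all of [3,3])
  i=3: ✗ (fails at j=4)
  i=4: ✓ (all of [5,5])
  i=5: ✓ (all of [6,6])
  i=6: ✓ (all of [7,7])
  i=7: ✗ (fails at j=8)
Positions where it holds: {0, 2, 4, 5, 6} → 5.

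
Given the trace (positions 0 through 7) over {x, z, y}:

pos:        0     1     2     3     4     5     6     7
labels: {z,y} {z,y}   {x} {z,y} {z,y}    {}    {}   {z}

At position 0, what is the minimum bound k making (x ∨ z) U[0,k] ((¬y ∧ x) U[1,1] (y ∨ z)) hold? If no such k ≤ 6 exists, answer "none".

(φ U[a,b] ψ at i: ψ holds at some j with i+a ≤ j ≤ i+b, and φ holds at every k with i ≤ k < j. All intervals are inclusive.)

2

Need earliest j ≥ 0 with ((¬y ∧ x) U[1,1] (y ∨ z)), and (x ∨ z) at every k in [0,j-1].
  j=0: rhs fails.
  j=1: rhs fails.
  j=2: rhs holds; lhs holds on [0,1]. k = 2.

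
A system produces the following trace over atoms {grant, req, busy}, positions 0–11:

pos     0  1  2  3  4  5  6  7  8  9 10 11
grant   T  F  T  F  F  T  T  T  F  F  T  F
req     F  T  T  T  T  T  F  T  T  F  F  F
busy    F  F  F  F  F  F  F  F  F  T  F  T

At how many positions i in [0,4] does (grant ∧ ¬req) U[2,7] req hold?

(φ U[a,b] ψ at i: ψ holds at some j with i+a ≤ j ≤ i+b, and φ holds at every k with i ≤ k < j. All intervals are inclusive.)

Evaluate at each i in [0,4]:
  i=0: ✗ (lhs fails at k=1 before rhs at j=2)
  i=1: ✗ (lhs fails at k=1 before rhs at j=3)
  i=2: ✗ (lhs fails at k=2 before rhs at j=4)
  i=3: ✗ (lhs fails at k=3 before rhs at j=5)
  i=4: ✗ (lhs fails at k=4 before rhs at j=7)
Positions where it holds: {} → 0.

0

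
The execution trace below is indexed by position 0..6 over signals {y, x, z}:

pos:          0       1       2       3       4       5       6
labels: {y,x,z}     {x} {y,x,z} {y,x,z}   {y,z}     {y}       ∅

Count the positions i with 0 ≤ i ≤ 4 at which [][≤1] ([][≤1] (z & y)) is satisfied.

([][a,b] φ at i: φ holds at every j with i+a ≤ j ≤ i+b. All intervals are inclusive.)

1

Evaluate at each i in [0,4]:
  i=0: ✗ (fails at j=0)
  i=1: ✗ (fails at j=1)
  i=2: ✓ (all of [2,3])
  i=3: ✗ (fails at j=4)
  i=4: ✗ (fails at j=4)
Positions where it holds: {2} → 1.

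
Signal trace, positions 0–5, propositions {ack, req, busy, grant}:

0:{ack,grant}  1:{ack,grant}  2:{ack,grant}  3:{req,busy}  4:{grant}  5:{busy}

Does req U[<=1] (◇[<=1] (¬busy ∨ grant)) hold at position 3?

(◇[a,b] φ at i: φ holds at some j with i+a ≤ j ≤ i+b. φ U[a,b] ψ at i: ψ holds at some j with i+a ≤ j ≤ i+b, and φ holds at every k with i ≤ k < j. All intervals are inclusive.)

Need some j in [3,4] with ◇[<=1] (¬busy ∨ grant), and req at every k in [3,j-1].
  j=3: ◇[<=1] (¬busy ∨ grant) holds; no prefix to check → satisfied.

True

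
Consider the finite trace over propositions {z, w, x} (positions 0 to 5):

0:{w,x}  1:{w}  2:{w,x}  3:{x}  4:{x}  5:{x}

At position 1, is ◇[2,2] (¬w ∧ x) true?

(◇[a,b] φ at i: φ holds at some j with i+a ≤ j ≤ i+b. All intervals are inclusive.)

Check (¬w ∧ x) at each j in [3,3]:
  j=3: true
Found at j=3 → formula holds.

Holds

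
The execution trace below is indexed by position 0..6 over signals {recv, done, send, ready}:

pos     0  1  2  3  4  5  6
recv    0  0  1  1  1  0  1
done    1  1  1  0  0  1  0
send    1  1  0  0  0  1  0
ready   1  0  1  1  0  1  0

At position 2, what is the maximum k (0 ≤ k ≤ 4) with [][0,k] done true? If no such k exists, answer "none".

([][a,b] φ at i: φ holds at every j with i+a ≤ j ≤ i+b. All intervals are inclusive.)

done must hold from j=2 onward; find where it first fails.
  j=2: holds
  j=3: fails
Holds on [2,2], so largest k = 0.

0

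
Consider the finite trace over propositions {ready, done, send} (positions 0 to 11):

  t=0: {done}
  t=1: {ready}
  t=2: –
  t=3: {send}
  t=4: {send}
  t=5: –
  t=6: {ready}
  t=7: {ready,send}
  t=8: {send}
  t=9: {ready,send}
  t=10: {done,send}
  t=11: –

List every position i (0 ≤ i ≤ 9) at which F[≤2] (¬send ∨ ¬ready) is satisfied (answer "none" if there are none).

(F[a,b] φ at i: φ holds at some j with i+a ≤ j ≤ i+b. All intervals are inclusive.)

Evaluate at each i in [0,9]:
  i=0: ✓ (witness j=0)
  i=1: ✓ (witness j=1)
  i=2: ✓ (witness j=2)
  i=3: ✓ (witness j=3)
  i=4: ✓ (witness j=4)
  i=5: ✓ (witness j=5)
  i=6: ✓ (witness j=6)
  i=7: ✓ (witness j=8)
  i=8: ✓ (witness j=8)
  i=9: ✓ (witness j=10)

0, 1, 2, 3, 4, 5, 6, 7, 8, 9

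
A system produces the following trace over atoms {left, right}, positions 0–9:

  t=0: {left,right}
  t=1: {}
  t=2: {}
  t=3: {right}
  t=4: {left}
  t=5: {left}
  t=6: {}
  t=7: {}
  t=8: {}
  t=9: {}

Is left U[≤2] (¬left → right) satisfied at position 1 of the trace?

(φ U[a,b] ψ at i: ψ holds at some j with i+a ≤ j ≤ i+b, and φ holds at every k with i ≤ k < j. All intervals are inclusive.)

Need some j in [1,3] with (¬left → right), and left at every k in [1,j-1].
  j=1: (¬left → right) false.
  j=2: (¬left → right) false.
  j=3: (¬left → right) holds, but left fails at k=1 → not this j.
No j in the window works → until fails.

No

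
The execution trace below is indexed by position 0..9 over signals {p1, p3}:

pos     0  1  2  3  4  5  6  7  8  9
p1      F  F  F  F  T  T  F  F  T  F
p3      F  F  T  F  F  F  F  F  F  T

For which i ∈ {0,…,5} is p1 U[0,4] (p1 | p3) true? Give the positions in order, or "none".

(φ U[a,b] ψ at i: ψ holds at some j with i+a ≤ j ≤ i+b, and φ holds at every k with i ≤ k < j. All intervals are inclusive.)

2, 4, 5

Evaluate at each i in [0,5]:
  i=0: ✗ (lhs fails at k=0 before rhs at j=2)
  i=1: ✗ (lhs fails at k=1 before rhs at j=2)
  i=2: ✓ (rhs at j=2)
  i=3: ✗ (lhs fails at k=3 before rhs at j=4)
  i=4: ✓ (rhs at j=4)
  i=5: ✓ (rhs at j=5)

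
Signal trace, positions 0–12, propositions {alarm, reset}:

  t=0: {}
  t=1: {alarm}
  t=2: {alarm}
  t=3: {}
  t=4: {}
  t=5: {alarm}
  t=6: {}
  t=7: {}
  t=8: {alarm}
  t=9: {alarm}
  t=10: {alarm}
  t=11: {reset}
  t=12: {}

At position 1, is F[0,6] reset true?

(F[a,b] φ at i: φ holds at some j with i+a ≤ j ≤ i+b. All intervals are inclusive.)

Check reset at each j in [1,7]:
  j=1: false
  j=2: false
  j=3: false
  j=4: false
  j=5: false
  j=6: false
  j=7: false
No position in the window satisfies it → formula fails.

False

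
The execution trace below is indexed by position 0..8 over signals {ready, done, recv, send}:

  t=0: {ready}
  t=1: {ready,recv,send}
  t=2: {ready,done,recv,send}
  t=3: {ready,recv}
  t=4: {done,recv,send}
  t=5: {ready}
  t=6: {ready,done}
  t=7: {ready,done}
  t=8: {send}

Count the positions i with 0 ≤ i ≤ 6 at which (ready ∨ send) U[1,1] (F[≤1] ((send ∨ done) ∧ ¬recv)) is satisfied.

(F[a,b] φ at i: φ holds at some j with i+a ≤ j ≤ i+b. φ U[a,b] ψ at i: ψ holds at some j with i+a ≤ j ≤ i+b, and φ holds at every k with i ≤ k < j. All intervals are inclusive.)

Evaluate at each i in [0,6]:
  i=0: ✗ (no rhs in [1,1])
  i=1: ✗ (no rhs in [2,2])
  i=2: ✗ (no rhs in [3,3])
  i=3: ✗ (no rhs in [4,4])
  i=4: ✓ (rhs at j=5; lhs holds on [4,4])
  i=5: ✓ (rhs at j=6; lhs holds on [5,5])
  i=6: ✓ (rhs at j=7; lhs holds on [6,6])
Positions where it holds: {4, 5, 6} → 3.

3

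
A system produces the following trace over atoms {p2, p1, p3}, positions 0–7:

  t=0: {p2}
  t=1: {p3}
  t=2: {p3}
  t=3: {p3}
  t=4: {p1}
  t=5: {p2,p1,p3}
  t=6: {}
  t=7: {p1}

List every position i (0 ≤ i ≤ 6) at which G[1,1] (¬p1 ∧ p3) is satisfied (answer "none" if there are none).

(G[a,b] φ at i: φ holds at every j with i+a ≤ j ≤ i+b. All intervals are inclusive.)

0, 1, 2

Evaluate at each i in [0,6]:
  i=0: ✓ (all of [1,1])
  i=1: ✓ (all of [2,2])
  i=2: ✓ (all of [3,3])
  i=3: ✗ (fails at j=4)
  i=4: ✗ (fails at j=5)
  i=5: ✗ (fails at j=6)
  i=6: ✗ (fails at j=7)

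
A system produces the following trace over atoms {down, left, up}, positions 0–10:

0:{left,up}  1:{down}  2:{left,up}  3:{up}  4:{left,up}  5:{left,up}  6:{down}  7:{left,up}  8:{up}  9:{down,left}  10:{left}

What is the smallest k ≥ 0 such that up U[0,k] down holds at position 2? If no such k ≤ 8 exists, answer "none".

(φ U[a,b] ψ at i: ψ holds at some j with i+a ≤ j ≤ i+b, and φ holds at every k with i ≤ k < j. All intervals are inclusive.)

Need earliest j ≥ 2 with down, and up at every k in [2,j-1].
  j=2: rhs fails.
  j=3: rhs fails.
  j=4: rhs fails.
  j=5: rhs fails.
  j=6: rhs holds; lhs holds on [2,5]. k = 4.

4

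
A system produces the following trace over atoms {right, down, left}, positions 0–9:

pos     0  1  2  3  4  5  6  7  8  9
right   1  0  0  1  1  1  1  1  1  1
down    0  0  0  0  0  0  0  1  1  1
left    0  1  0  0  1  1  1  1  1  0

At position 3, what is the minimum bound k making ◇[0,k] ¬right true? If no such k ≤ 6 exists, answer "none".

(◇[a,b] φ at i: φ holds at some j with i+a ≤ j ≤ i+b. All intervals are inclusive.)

Scan j = 3,4,… for ¬right:
  j=3: fails
  j=4: fails
  j=5: fails
  j=6: fails
  j=7: fails
  j=8: fails
  j=9: fails
No j in [3,9] satisfies it → none.

none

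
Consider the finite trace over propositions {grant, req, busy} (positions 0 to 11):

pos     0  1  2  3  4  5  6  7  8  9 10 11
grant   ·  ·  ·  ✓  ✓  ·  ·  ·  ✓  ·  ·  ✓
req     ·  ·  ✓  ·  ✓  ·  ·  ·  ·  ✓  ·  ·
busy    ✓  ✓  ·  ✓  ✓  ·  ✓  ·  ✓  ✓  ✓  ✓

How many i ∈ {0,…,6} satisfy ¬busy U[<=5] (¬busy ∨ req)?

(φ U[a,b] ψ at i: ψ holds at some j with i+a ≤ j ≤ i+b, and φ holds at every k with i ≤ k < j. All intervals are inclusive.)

3

Evaluate at each i in [0,6]:
  i=0: ✗ (lhs fails at k=0 before rhs at j=2)
  i=1: ✗ (lhs fails at k=1 before rhs at j=2)
  i=2: ✓ (rhs at j=2)
  i=3: ✗ (lhs fails at k=3 before rhs at j=4)
  i=4: ✓ (rhs at j=4)
  i=5: ✓ (rhs at j=5)
  i=6: ✗ (lhs fails at k=6 before rhs at j=7)
Positions where it holds: {2, 4, 5} → 3.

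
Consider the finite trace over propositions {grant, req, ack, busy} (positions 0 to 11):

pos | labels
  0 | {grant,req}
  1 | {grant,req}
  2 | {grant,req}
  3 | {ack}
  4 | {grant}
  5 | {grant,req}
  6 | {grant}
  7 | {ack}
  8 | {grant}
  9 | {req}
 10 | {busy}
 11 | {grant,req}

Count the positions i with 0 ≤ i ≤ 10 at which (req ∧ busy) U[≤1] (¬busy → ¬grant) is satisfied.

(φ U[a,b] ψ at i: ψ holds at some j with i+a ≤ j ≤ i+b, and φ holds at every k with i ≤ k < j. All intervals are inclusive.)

4

Evaluate at each i in [0,10]:
  i=0: ✗ (no rhs in [0,1])
  i=1: ✗ (no rhs in [1,2])
  i=2: ✗ (lhs fails at k=2 before rhs at j=3)
  i=3: ✓ (rhs at j=3)
  i=4: ✗ (no rhs in [4,5])
  i=5: ✗ (no rhs in [5,6])
  i=6: ✗ (lhs fails at k=6 before rhs at j=7)
  i=7: ✓ (rhs at j=7)
  i=8: ✗ (lhs fails at k=8 before rhs at j=9)
  i=9: ✓ (rhs at j=9)
  i=10: ✓ (rhs at j=10)
Positions where it holds: {3, 7, 9, 10} → 4.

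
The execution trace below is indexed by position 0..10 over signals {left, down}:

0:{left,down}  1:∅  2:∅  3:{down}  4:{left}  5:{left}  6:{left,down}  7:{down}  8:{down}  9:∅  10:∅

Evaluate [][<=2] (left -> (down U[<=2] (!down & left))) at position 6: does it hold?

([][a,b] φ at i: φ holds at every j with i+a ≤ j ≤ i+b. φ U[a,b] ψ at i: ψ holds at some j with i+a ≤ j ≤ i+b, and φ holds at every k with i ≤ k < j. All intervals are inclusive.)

No

Check (left -> (down U[<=2] (!down & left))) at every j in [6,8]:
  j=6: antecedent true; consequent fails → ✗
  j=7: antecedent false → ✓
  j=8: antecedent false → ✓
Fails at j=6 → formula fails.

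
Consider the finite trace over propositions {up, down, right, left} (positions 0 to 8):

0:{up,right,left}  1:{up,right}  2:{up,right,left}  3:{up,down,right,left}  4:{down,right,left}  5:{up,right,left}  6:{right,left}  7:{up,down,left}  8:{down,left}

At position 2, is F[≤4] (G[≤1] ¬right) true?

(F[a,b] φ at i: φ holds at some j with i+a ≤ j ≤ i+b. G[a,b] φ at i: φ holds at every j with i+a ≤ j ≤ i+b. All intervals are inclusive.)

Check G[≤1] ¬right at each j in [2,6]:
  j=2: fails at 2
  j=3: fails at 3
  j=4: fails at 4
  j=5: fails at 5
  j=6: fails at 6
No position in the window satisfies it → formula fails.

Does not hold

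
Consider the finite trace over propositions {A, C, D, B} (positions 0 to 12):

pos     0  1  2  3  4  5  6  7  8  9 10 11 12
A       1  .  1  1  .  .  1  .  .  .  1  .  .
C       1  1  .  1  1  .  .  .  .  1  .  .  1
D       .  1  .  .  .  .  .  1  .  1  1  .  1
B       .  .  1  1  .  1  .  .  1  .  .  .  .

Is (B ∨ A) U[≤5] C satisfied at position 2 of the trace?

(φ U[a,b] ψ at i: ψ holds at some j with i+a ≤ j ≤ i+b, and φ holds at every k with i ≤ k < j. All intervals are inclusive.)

Need some j in [2,7] with C, and (B ∨ A) at every k in [2,j-1].
  j=2: C false.
  j=3: C holds; (B ∨ A) holds at every k in [2,2] → satisfied.

True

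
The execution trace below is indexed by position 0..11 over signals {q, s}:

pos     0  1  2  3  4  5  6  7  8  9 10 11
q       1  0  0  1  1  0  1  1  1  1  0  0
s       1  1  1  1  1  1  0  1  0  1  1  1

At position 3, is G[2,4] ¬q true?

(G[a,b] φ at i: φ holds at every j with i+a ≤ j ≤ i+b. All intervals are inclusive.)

Check ¬q at every j in [5,7]:
  j=5: true
  j=6: false
  j=7: false
Fails at j=6 → formula fails.

False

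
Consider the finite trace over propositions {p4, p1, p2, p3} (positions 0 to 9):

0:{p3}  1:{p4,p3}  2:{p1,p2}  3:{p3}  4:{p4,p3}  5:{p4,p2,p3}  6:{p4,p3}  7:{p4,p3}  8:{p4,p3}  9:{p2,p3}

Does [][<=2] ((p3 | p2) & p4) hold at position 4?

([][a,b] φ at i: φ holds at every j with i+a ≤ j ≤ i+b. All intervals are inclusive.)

Check ((p3 | p2) & p4) at every j in [4,6]:
  j=4: true
  j=5: true
  j=6: true
All positions satisfy it → formula holds.

Yes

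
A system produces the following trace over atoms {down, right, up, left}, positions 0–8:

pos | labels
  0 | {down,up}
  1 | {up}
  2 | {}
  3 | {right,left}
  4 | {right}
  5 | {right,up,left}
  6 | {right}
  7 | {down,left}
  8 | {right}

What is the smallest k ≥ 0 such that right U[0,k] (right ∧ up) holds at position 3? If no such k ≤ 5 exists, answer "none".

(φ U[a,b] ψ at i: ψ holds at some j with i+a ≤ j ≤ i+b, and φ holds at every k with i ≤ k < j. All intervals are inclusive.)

2

Need earliest j ≥ 3 with (right ∧ up), and right at every k in [3,j-1].
  j=3: rhs fails.
  j=4: rhs fails.
  j=5: rhs holds; lhs holds on [3,4]. k = 2.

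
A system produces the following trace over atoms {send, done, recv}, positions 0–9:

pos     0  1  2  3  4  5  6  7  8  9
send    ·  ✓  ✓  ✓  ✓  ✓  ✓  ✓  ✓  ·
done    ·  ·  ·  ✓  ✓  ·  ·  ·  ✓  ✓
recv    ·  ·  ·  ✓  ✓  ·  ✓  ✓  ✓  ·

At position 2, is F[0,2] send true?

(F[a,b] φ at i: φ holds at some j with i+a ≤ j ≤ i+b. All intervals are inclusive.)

Yes

Check send at each j in [2,4]:
  j=2: true
  j=3: true
  j=4: true
Found at j=2 → formula holds.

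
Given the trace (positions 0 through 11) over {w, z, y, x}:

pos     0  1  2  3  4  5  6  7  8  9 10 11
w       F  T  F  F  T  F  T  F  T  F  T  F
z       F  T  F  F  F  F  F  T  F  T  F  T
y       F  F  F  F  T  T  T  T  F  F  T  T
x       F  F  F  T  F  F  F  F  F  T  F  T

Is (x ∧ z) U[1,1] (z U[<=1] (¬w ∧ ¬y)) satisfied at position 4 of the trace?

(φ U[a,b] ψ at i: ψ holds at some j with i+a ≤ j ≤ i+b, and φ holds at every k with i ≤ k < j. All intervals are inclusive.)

Does not hold

Need some j in [5,5] with (z U[<=1] (¬w ∧ ¬y)), and (x ∧ z) at every k in [4,j-1].
  j=5: (z U[<=1] (¬w ∧ ¬y)) — fails.
No j in the window works → until fails.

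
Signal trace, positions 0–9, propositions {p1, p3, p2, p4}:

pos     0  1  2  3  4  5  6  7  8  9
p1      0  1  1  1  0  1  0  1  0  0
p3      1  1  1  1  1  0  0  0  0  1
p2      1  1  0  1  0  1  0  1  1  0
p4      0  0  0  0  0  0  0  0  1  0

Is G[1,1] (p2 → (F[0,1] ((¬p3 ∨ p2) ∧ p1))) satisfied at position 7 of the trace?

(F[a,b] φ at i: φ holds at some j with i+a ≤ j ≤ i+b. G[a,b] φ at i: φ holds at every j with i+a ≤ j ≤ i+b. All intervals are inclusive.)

Does not hold

Check (p2 → (F[0,1] ((¬p3 ∨ p2) ∧ p1))) at every j in [8,8]:
  j=8: antecedent true; consequent fails (none in [8,9]) → ✗
Fails at j=8 → formula fails.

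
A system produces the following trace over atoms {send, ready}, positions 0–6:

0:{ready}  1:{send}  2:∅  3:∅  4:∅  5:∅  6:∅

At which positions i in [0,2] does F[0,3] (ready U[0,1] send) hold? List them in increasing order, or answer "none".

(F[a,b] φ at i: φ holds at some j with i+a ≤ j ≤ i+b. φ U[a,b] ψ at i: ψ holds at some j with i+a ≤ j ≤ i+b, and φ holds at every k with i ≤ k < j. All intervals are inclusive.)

Evaluate at each i in [0,2]:
  i=0: ✓ (witness j=0)
  i=1: ✓ (witness j=1)
  i=2: ✗ (none in [2,5])

0, 1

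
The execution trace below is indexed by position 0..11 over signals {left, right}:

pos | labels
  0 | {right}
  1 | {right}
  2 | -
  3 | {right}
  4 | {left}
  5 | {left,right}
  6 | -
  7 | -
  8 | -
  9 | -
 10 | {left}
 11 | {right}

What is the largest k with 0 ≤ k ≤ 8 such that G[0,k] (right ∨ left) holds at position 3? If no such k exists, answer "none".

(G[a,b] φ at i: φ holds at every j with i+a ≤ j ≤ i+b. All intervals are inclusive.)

2

(right ∨ left) must hold from j=3 onward; find where it first fails.
  j=3: holds
  j=4: holds
  j=5: holds
  j=6: fails
Holds on [3,5], so largest k = 2.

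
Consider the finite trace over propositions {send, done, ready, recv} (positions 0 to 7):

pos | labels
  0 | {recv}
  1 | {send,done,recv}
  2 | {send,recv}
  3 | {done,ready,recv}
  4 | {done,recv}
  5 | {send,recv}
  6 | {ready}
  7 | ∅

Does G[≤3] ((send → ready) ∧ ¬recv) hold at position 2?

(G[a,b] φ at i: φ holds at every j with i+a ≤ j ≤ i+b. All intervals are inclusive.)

False

Check ((send → ready) ∧ ¬recv) at every j in [2,5]:
  j=2: false
  j=3: false
  j=4: false
  j=5: false
Fails at j=2 → formula fails.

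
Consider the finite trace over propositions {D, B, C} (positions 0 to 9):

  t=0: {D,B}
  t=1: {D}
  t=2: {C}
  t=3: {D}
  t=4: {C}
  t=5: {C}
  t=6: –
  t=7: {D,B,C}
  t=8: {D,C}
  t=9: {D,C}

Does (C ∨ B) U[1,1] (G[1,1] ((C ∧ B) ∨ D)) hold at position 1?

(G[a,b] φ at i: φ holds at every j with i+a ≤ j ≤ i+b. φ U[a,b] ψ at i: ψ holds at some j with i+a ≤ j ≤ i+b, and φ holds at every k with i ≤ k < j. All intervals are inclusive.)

Need some j in [2,2] with G[1,1] ((C ∧ B) ∨ D), and (C ∨ B) at every k in [1,j-1].
  j=2: G[1,1] ((C ∧ B) ∨ D) holds, but (C ∨ B) fails at k=1 → not this j.
No j in the window works → until fails.

Does not hold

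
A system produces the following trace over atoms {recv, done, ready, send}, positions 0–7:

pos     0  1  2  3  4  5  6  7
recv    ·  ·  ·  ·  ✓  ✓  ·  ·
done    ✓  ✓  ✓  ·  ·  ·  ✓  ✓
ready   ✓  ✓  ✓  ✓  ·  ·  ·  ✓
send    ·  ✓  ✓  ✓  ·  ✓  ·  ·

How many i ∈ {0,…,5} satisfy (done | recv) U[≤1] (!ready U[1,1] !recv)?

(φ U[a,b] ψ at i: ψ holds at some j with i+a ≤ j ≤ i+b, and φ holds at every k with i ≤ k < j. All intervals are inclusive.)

2

Evaluate at each i in [0,5]:
  i=0: ✗ (no rhs in [0,1])
  i=1: ✗ (no rhs in [1,2])
  i=2: ✗ (no rhs in [2,3])
  i=3: ✗ (no rhs in [3,4])
  i=4: ✓ (rhs at j=5; lhs holds on [4,4])
  i=5: ✓ (rhs at j=5)
Positions where it holds: {4, 5} → 2.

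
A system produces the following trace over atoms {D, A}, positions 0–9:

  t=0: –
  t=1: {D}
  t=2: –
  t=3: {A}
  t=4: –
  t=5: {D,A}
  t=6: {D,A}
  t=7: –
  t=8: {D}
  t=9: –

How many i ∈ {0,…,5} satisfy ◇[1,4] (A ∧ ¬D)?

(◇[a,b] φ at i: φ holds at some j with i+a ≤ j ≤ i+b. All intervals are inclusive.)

Evaluate at each i in [0,5]:
  i=0: ✓ (witness j=3)
  i=1: ✓ (witness j=3)
  i=2: ✓ (witness j=3)
  i=3: ✗ (none in [4,7])
  i=4: ✗ (none in [5,8])
  i=5: ✗ (none in [6,9])
Positions where it holds: {0, 1, 2} → 3.

3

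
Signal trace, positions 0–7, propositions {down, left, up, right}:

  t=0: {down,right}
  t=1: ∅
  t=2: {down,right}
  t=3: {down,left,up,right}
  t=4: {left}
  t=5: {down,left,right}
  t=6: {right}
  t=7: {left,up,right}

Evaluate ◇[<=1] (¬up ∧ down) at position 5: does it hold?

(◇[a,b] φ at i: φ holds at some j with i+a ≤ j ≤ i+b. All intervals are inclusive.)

Check (¬up ∧ down) at each j in [5,6]:
  j=5: true
  j=6: false
Found at j=5 → formula holds.

Holds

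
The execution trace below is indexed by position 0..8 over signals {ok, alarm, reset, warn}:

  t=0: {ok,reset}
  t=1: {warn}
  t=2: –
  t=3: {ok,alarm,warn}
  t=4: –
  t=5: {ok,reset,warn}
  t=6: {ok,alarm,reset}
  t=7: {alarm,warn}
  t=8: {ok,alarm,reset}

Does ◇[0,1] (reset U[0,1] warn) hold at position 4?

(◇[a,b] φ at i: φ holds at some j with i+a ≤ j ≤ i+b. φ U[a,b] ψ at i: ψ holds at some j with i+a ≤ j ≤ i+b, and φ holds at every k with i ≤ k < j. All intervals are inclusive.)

Holds

Check (reset U[0,1] warn) at each j in [4,5]:
  j=4: fails
  j=5: holds
Found at j=5 → formula holds.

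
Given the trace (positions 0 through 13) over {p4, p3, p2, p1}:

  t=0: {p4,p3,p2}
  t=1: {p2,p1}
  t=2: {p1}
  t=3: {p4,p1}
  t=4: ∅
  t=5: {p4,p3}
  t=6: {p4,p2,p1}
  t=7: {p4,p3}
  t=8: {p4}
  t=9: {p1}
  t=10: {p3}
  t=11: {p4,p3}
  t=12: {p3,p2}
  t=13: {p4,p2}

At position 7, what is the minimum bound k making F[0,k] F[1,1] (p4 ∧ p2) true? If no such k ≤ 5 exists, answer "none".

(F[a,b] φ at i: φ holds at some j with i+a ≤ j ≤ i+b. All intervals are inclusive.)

Scan j = 7,8,… for F[1,1] (p4 ∧ p2):
  j=7: fails
  j=8: fails
  j=9: fails
  j=10: fails
  j=11: fails
  j=12: holds
First hit at j=12, so smallest k = 12-7 = 5.

5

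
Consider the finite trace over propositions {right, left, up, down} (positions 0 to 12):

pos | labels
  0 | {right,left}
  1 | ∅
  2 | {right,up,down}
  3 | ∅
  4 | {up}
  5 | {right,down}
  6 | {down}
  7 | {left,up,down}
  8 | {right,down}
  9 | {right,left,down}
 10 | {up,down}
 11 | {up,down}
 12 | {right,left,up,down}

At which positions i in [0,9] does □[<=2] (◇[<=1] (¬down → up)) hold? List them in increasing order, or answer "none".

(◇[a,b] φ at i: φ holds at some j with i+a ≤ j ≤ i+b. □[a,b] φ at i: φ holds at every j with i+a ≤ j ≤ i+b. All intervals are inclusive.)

1, 2, 3, 4, 5, 6, 7, 8, 9

Evaluate at each i in [0,9]:
  i=0: ✗ (fails at j=0)
  i=1: ✓ (all of [1,3])
  i=2: ✓ (all of [2,4])
  i=3: ✓ (all of [3,5])
  i=4: ✓ (all of [4,6])
  i=5: ✓ (all of [5,7])
  i=6: ✓ (all of [6,8])
  i=7: ✓ (all of [7,9])
  i=8: ✓ (all of [8,10])
  i=9: ✓ (all of [9,11])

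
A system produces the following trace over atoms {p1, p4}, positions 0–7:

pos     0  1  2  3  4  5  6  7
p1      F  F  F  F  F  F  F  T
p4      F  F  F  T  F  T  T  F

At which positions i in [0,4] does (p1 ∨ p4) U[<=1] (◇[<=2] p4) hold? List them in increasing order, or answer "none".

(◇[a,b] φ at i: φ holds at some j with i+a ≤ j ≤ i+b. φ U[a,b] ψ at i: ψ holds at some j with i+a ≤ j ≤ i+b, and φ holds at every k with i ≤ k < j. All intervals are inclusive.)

1, 2, 3, 4

Evaluate at each i in [0,4]:
  i=0: ✗ (lhs fails at k=0 before rhs at j=1)
  i=1: ✓ (rhs at j=1)
  i=2: ✓ (rhs at j=2)
  i=3: ✓ (rhs at j=3)
  i=4: ✓ (rhs at j=4)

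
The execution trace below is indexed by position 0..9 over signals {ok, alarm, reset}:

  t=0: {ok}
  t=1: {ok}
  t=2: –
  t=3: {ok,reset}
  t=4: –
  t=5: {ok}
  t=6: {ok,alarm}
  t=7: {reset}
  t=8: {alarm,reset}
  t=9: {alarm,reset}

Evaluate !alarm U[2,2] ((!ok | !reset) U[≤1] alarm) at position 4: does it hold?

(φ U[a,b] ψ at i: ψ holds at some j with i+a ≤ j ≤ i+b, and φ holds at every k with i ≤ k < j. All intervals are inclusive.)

Holds

Need some j in [6,6] with ((!ok | !reset) U[≤1] alarm), and !alarm at every k in [4,j-1].
  j=6: ((!ok | !reset) U[≤1] alarm) holds; !alarm holds at every k in [4,5] → satisfied.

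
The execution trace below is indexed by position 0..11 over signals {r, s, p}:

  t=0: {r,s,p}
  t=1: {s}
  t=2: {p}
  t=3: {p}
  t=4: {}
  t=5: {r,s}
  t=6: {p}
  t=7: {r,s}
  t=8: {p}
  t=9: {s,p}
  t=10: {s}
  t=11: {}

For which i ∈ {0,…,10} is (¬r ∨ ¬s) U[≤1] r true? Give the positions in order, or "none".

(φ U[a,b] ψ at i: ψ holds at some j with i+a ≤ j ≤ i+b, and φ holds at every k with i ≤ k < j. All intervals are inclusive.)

Evaluate at each i in [0,10]:
  i=0: ✓ (rhs at j=0)
  i=1: ✗ (no rhs in [1,2])
  i=2: ✗ (no rhs in [2,3])
  i=3: ✗ (no rhs in [3,4])
  i=4: ✓ (rhs at j=5; lhs holds on [4,4])
  i=5: ✓ (rhs at j=5)
  i=6: ✓ (rhs at j=7; lhs holds on [6,6])
  i=7: ✓ (rhs at j=7)
  i=8: ✗ (no rhs in [8,9])
  i=9: ✗ (no rhs in [9,10])
  i=10: ✗ (no rhs in [10,11])

0, 4, 5, 6, 7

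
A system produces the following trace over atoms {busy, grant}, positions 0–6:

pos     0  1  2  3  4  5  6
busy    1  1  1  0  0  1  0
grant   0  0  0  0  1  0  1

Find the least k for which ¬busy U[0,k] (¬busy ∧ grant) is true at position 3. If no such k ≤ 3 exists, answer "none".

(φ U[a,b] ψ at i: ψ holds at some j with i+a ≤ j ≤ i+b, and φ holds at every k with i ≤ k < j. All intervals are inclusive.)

1

Need earliest j ≥ 3 with (¬busy ∧ grant), and ¬busy at every k in [3,j-1].
  j=3: rhs fails.
  j=4: rhs holds; lhs holds on [3,3]. k = 1.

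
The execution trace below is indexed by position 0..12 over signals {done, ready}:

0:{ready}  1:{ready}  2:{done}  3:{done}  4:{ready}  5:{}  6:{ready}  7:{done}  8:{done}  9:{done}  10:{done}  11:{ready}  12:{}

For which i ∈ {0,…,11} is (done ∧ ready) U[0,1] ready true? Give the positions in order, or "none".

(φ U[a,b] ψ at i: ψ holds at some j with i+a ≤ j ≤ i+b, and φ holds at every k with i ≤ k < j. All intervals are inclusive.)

Evaluate at each i in [0,11]:
  i=0: ✓ (rhs at j=0)
  i=1: ✓ (rhs at j=1)
  i=2: ✗ (no rhs in [2,3])
  i=3: ✗ (lhs fails at k=3 before rhs at j=4)
  i=4: ✓ (rhs at j=4)
  i=5: ✗ (lhs fails at k=5 before rhs at j=6)
  i=6: ✓ (rhs at j=6)
  i=7: ✗ (no rhs in [7,8])
  i=8: ✗ (no rhs in [8,9])
  i=9: ✗ (no rhs in [9,10])
  i=10: ✗ (lhs fails at k=10 before rhs at j=11)
  i=11: ✓ (rhs at j=11)

0, 1, 4, 6, 11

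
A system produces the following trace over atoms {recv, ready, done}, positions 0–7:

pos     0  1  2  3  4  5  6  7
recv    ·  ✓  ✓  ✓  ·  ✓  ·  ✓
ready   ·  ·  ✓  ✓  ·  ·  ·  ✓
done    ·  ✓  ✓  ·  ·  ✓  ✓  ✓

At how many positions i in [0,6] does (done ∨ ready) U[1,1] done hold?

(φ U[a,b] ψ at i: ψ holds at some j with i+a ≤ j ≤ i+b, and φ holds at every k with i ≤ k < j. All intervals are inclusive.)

3

Evaluate at each i in [0,6]:
  i=0: ✗ (lhs fails at k=0 before rhs at j=1)
  i=1: ✓ (rhs at j=2; lhs holds on [1,1])
  i=2: ✗ (no rhs in [3,3])
  i=3: ✗ (no rhs in [4,4])
  i=4: ✗ (lhs fails at k=4 before rhs at j=5)
  i=5: ✓ (rhs at j=6; lhs holds on [5,5])
  i=6: ✓ (rhs at j=7; lhs holds on [6,6])
Positions where it holds: {1, 5, 6} → 3.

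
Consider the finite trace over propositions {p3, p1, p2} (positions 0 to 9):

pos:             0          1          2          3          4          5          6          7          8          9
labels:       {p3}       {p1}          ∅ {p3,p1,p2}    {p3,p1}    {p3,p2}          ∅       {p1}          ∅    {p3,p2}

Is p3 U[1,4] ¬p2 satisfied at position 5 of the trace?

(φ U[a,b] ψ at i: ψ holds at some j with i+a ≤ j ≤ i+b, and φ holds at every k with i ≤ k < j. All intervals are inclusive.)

Need some j in [6,9] with ¬p2, and p3 at every k in [5,j-1].
  j=6: ¬p2 holds; p3 holds at every k in [5,5] → satisfied.

Holds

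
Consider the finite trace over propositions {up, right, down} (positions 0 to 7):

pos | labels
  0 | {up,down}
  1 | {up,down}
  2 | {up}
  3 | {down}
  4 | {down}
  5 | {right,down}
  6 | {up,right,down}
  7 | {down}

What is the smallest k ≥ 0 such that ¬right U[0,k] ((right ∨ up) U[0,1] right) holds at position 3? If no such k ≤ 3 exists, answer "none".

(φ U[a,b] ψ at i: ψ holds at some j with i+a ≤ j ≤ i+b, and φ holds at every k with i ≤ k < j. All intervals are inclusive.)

Need earliest j ≥ 3 with ((right ∨ up) U[0,1] right), and ¬right at every k in [3,j-1].
  j=3: rhs fails.
  j=4: rhs fails.
  j=5: rhs holds; lhs holds on [3,4]. k = 2.

2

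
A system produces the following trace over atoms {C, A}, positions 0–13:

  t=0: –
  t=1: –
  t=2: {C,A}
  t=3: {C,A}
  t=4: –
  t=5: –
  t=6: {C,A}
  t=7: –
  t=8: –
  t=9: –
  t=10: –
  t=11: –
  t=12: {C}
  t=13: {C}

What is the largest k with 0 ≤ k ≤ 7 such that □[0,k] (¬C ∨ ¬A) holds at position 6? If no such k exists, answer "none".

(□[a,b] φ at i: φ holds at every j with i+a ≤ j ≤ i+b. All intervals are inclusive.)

(¬C ∨ ¬A) must hold from j=6 onward; find where it first fails.
  j=6: fails → no k works.

none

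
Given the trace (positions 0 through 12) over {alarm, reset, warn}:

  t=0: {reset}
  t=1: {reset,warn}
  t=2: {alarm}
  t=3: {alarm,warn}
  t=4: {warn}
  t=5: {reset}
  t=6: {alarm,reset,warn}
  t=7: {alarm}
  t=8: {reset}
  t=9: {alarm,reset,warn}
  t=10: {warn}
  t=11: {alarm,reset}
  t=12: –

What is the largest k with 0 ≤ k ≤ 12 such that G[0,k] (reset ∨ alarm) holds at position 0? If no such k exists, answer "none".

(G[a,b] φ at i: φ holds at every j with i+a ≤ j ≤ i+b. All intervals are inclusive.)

(reset ∨ alarm) must hold from j=0 onward; find where it first fails.
  j=0: holds
  j=1: holds
  j=2: holds
  j=3: holds
  j=4: fails
Holds on [0,3], so largest k = 3.

3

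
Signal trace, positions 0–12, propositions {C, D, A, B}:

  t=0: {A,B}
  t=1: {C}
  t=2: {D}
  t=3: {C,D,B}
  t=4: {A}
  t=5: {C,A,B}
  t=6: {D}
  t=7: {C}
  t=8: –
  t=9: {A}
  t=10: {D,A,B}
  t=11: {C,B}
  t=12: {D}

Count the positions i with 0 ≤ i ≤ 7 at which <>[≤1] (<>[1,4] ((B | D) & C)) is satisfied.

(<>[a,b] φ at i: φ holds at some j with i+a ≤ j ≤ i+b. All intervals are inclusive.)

Evaluate at each i in [0,7]:
  i=0: ✓ (witness j=0)
  i=1: ✓ (witness j=1)
  i=2: ✓ (witness j=2)
  i=3: ✓ (witness j=3)
  i=4: ✓ (witness j=4)
  i=5: ✗ (none in [5,6])
  i=6: ✓ (witness j=7)
  i=7: ✓ (witness j=7)
Positions where it holds: {0, 1, 2, 3, 4, 6, 7} → 7.

7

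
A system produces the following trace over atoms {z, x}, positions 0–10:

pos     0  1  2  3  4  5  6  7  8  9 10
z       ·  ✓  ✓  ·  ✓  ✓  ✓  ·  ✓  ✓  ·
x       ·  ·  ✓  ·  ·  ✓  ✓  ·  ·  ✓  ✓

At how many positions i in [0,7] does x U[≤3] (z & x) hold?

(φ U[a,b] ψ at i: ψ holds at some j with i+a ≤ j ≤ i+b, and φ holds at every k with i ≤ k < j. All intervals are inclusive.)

Evaluate at each i in [0,7]:
  i=0: ✗ (lhs fails at k=0 before rhs at j=2)
  i=1: ✗ (lhs fails at k=1 before rhs at j=2)
  i=2: ✓ (rhs at j=2)
  i=3: ✗ (lhs fails at k=3 before rhs at j=5)
  i=4: ✗ (lhs fails at k=4 before rhs at j=5)
  i=5: ✓ (rhs at j=5)
  i=6: ✓ (rhs at j=6)
  i=7: ✗ (lhs fails at k=7 before rhs at j=9)
Positions where it holds: {2, 5, 6} → 3.

3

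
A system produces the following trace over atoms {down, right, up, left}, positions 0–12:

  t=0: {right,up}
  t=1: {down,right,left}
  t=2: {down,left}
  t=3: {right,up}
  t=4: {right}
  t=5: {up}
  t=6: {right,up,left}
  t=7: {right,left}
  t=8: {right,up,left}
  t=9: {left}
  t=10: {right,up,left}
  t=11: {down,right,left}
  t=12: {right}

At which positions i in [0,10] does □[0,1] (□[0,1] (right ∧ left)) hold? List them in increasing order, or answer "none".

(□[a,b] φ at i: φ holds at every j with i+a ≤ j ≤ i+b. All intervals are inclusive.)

6

Evaluate at each i in [0,10]:
  i=0: ✗ (fails at j=0)
  i=1: ✗ (fails at j=1)
  i=2: ✗ (fails at j=2)
  i=3: ✗ (fails at j=3)
  i=4: ✗ (fails at j=4)
  i=5: ✗ (fails at j=5)
  i=6: ✓ (all of [6,7])
  i=7: ✗ (fails at j=8)
  i=8: ✗ (fails at j=8)
  i=9: ✗ (fails at j=9)
  i=10: ✗ (fails at j=11)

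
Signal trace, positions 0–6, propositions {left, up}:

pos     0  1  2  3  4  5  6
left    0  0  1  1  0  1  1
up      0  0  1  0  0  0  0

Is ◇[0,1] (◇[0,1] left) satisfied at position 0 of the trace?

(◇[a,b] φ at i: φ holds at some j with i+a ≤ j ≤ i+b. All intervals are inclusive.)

Check ◇[0,1] left at each j in [0,1]:
  j=0: fails (none in [0,1])
  j=1: holds (witness at 2)
Found at j=1 → formula holds.

Holds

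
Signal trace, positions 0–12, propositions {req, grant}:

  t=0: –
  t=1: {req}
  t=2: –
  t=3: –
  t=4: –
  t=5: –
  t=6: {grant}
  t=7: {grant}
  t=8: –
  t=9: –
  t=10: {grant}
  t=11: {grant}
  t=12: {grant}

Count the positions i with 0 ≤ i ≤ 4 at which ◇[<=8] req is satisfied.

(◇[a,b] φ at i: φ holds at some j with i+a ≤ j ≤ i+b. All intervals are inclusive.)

2

Evaluate at each i in [0,4]:
  i=0: ✓ (witness j=1)
  i=1: ✓ (witness j=1)
  i=2: ✗ (none in [2,10])
  i=3: ✗ (none in [3,11])
  i=4: ✗ (none in [4,12])
Positions where it holds: {0, 1} → 2.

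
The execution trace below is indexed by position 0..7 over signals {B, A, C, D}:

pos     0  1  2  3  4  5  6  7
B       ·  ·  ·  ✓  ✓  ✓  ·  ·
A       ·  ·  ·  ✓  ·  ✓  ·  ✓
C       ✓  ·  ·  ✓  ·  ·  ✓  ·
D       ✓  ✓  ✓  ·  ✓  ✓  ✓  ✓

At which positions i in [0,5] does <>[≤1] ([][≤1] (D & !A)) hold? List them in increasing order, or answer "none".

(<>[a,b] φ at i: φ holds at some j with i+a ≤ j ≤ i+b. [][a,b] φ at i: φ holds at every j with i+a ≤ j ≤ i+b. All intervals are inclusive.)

0, 1

Evaluate at each i in [0,5]:
  i=0: ✓ (witness j=0)
  i=1: ✓ (witness j=1)
  i=2: ✗ (none in [2,3])
  i=3: ✗ (none in [3,4])
  i=4: ✗ (none in [4,5])
  i=5: ✗ (none in [5,6])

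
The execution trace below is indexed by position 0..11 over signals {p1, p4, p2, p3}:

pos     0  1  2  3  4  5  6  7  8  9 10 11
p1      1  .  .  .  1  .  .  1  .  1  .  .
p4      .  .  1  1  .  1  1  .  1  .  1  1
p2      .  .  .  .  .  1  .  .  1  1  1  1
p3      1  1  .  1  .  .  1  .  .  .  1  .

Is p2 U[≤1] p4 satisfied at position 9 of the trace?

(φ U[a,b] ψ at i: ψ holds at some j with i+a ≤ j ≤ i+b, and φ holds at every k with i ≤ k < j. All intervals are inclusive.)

Need some j in [9,10] with p4, and p2 at every k in [9,j-1].
  j=9: p4 false.
  j=10: p4 holds; p2 holds at every k in [9,9] → satisfied.

True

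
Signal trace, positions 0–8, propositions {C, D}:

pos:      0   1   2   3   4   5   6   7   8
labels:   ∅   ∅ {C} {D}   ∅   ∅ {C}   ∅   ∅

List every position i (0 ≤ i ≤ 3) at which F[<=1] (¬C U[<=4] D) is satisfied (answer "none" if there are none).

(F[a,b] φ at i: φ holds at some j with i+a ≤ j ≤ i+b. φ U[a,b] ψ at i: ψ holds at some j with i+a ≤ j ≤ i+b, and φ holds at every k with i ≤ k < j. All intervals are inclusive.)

2, 3

Evaluate at each i in [0,3]:
  i=0: ✗ (none in [0,1])
  i=1: ✗ (none in [1,2])
  i=2: ✓ (witness j=3)
  i=3: ✓ (witness j=3)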